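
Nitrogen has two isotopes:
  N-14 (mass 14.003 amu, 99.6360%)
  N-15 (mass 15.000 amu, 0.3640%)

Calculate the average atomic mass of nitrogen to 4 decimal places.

14.0066 amu

Weight each isotope mass by its fractional abundance: 0.996360 × 14.003 + 0.003640 × 15.000
= 13.95203 + 0.05460 = 14.00663 amu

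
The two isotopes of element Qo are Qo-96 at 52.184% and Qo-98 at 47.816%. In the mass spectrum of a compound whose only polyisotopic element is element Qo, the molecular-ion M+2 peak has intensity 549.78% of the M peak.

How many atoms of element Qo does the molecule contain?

With n Qo atoms, P(M+2)/P(M) = C(n,1)·p^(n−1)q / p^n = n·q/p = n · 0.47816/0.52184.
n = 5.4978 × 0.52184/0.47816 = 6.00 ≈ 6

6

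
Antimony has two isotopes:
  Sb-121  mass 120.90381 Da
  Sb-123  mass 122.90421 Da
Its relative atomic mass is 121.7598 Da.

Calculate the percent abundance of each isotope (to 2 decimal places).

Let x be the fractional abundance of Sb-121; then Sb-123 has abundance 1 − x.
120.90381·x + 122.90421·(1 − x) = 121.7598
(120.90381 − 122.90421)·x = 121.7598 − 122.90421
x = -1.14441 / -2.00040 = 0.57209 → 57.21% Sb-121, 42.79% Sb-123.

Sb-121: 57.21%, Sb-123: 42.79%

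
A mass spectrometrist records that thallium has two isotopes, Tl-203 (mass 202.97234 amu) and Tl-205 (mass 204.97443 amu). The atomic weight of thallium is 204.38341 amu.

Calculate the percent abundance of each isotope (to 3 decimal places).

Tl-203: 29.520%, Tl-205: 70.480%

With x = fraction of Tl-203 (so Tl-205 is 1 − x):
202.97234·x + 204.97443·(1 − x) = 204.38341
(202.97234 − 204.97443)·x = 204.38341 − 204.97443
x = -0.59102 / -2.00209 = 0.29520 → 29.520% Tl-203, 70.480% Tl-205.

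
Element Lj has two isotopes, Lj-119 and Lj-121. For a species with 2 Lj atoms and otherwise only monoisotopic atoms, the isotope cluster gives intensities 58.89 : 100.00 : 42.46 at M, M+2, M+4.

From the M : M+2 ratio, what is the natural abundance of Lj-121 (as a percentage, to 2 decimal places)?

If p is the fraction of Lj that is Lj-119, then I(M+2)/I(M) = [C(2,1)·p^1·(1−p)] / p^2 = 2·(1−p)/p = 100.00/58.89 = 1.6981
(1−p)/p = 1.6981/2 = 0.8490  ⇒  p = 1/(1 + 0.8490) = 0.5408
Lj-119: 54.08%, Lj-121: 45.92%.

45.92%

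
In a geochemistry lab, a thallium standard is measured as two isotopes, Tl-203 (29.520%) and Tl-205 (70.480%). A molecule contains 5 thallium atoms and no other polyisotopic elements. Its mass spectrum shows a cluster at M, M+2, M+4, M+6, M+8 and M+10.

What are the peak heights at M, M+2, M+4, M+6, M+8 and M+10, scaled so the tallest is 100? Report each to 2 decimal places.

Expanding (0.29520 + 0.70480)^5:
P(M) = 0.29520^5 = 0.002242
P(M+2) = 5 × 0.29520^4 × 0.70480^1 = 0.026761
P(M+4) = 10 × 0.29520^3 × 0.70480^2 = 0.127785
P(M+6) = 10 × 0.29520^2 × 0.70480^3 = 0.305092
P(M+8) = 5 × 0.29520^1 × 0.70480^4 = 0.364208
P(M+10) = 0.70480^5 = 0.173912
The M+8 peak is largest (0.364208); scaling to 100 gives 0.62 : 7.35 : 35.09 : 83.77 : 100.00 : 47.75.

0.62 : 7.35 : 35.09 : 83.77 : 100.00 : 47.75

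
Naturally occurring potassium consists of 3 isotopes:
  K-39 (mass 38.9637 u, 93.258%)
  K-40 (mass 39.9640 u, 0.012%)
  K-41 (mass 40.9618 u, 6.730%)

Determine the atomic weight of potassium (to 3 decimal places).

39.098 u

Weight each isotope mass by its fractional abundance: 0.93258 × 38.9637 + 0.00012 × 39.9640 + 0.06730 × 40.9618
= 36.33677 + 0.00480 + 2.75673 = 39.09830 u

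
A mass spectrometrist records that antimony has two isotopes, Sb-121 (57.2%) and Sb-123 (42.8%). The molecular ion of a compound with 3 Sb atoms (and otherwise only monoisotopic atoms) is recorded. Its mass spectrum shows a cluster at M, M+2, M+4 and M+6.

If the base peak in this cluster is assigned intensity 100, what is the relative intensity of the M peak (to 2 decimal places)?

44.55

(0.572 + 0.428)^3 gives M 0.1871, M+2 0.4201, M+4 0.3143, M+6 0.0784; the largest is M+2.
P(M+2) = C(3,1) × 0.572^2 × 0.428^1 = 3 × 0.327184 × 0.4280 = 0.420104 (base)
P(M) = C(3,0) × 0.572^3 × 0.428^0 = 1 × 0.18714925 × 1.0000 = 0.187149
Relative intensity = 0.187149 / 0.420104 × 100 = 44.55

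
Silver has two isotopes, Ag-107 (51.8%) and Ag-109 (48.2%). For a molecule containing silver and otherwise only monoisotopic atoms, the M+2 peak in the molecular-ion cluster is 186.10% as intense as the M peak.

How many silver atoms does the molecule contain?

2

The M+2/M ratio from n Ag atoms is n · q/p = n · 0.482/0.518.
n = 1.8610 × 0.518/0.482 = 2.00 ≈ 2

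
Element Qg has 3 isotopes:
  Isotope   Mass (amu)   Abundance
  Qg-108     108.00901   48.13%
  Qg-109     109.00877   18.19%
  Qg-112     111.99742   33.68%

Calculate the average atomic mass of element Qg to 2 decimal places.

Ar = Σ fᵢ·mᵢ = 0.4813 × 108.00901 + 0.1819 × 109.00877 + 0.3368 × 111.99742
= 51.984737 + 19.828695 + 37.720731 = 109.534163 amu

109.53 amu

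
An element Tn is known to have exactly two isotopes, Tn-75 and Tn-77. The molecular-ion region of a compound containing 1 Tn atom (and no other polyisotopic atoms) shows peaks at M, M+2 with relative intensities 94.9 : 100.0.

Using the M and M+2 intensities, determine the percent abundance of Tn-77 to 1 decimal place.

If p is the fraction of Tn that is Tn-75, then I(M+2)/I(M) = [C(1,1)·p^0·(1−p)] / p^1 = 1·(1−p)/p = 100.0/94.9 = 1.0537
(1−p)/p = 1.0537/1 = 1.0537  ⇒  p = 1/(1 + 1.0537) = 0.4869
Tn-75: 48.7%, Tn-77: 51.3%.

51.3%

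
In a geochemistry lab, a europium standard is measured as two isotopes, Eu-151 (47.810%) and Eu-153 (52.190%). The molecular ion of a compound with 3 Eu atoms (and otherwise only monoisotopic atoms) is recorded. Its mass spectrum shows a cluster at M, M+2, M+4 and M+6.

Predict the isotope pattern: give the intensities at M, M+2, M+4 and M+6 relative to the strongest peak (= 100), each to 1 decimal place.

Each Eu atom is independently Eu-151 (p = 0.47810) or Eu-153 (q = 0.52190); the cluster is the binomial expansion (p + q)^3.
P(M) = 0.47810^3 = 0.109284
P(M+2) = 3 × 0.47810^2 × 0.52190^1 = 0.357887
P(M+4) = 3 × 0.47810^1 × 0.52190^2 = 0.390674
P(M+6) = 0.52190^3 = 0.142155
The M+4 peak is largest (0.390674); scaling to 100 gives 28.0 : 91.6 : 100.0 : 36.4.

28.0 : 91.6 : 100.0 : 36.4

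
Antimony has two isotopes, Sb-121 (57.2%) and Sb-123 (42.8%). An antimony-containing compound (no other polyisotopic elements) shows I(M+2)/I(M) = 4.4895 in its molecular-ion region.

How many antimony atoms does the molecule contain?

The M+2/M ratio from n Sb atoms is n · q/p = n · 0.428/0.572.
n = 4.4895 × 0.572/0.428 = 6.00 ≈ 6

6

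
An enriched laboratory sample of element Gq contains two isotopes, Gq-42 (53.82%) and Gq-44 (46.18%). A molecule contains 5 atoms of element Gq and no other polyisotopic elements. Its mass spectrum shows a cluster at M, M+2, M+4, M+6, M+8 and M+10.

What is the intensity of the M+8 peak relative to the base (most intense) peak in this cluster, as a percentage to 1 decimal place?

36.8%

Term probabilities: M 0.0452, M+2 0.1937, M+4 0.3325, M+6 0.2853, M+8 0.1224, M+10 0.0210. Base peak = M+4.
P(M+4) = C(5,2) × 0.5382^3 × 0.4618^2 = 10 × 0.1558946 × 0.21325924 = 0.332460 (base)
P(M+8) = C(5,4) × 0.5382^1 × 0.4618^4 = 5 × 0.5382 × 0.0454795 = 0.122385
Relative intensity = 0.122385 / 0.332460 × 100 = 36.8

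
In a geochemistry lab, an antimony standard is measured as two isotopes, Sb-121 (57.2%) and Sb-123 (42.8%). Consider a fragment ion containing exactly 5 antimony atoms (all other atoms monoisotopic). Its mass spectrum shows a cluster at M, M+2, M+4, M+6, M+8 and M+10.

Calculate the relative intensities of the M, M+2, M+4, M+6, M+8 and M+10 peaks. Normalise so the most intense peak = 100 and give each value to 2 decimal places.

17.86 : 66.82 : 100.00 : 74.83 : 27.99 : 4.19

The 5 Sb atoms are independent, so intensities follow the terms of (0.572 + 0.428)^5.
P(M) = 0.572^5 = 0.061232
P(M+2) = 5 × 0.572^4 × 0.428^1 = 0.229086
P(M+4) = 10 × 0.572^3 × 0.428^2 = 0.342827
P(M+6) = 10 × 0.572^2 × 0.428^3 = 0.256521
P(M+8) = 5 × 0.572^1 × 0.428^4 = 0.095971
P(M+10) = 0.428^5 = 0.014362
The M+4 peak is largest (0.342827); scaling to 100 gives 17.86 : 66.82 : 100.00 : 74.83 : 27.99 : 4.19.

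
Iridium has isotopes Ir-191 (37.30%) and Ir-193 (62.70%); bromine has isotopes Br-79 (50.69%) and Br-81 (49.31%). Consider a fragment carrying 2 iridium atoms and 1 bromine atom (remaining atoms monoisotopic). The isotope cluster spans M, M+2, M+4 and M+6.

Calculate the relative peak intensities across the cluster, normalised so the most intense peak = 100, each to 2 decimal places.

16.40 : 71.11 : 100.00 : 45.09

Iridium pattern (n=2): 0.139129 : 0.467742 : 0.393129
Bromine pattern (n=1): 0.5069 : 0.4931
Convolve the two distributions (both contribute in 2-u steps):
  M: 0.139129×0.5069 = 0.070524
  M+2: 0.139129×0.4931 + 0.467742×0.5069 = 0.305703
  M+4: 0.467742×0.4931 + 0.393129×0.5069 = 0.429921
  M+6: 0.393129×0.4931 = 0.193852
Scale to base peak (0.429921) = 100: 16.40 : 71.11 : 100.00 : 45.09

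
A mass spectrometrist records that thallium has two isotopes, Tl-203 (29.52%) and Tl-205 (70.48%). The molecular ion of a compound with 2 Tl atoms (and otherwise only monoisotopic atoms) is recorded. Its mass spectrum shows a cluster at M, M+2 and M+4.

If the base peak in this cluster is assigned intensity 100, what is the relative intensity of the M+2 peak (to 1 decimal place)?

(0.2952 + 0.7048)^2 gives M 0.0871, M+2 0.4161, M+4 0.4967; the largest is M+4.
P(M+4) = C(2,2) × 0.2952^0 × 0.7048^2 = 1 × 1.0000 × 0.49674304 = 0.496743 (base)
P(M+2) = C(2,1) × 0.2952^1 × 0.7048^1 = 2 × 0.2952 × 0.7048 = 0.416114
Relative intensity = 0.416114 / 0.496743 × 100 = 83.8

83.8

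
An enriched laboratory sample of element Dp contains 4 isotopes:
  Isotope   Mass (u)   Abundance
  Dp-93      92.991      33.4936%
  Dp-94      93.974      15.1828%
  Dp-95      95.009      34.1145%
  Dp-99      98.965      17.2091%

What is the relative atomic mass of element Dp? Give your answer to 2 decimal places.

94.86 u

Weight each isotope mass by its fractional abundance: 0.334936 × 92.991 + 0.151828 × 93.974 + 0.341145 × 95.009 + 0.172091 × 98.965
= 31.1460 + 14.2679 + 32.4118 + 17.0310 = 94.8567 u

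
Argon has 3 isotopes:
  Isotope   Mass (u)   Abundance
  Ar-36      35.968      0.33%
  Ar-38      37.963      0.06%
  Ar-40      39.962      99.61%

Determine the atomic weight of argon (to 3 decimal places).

39.948 u

Weight each isotope mass by its fractional abundance: 0.0033 × 35.968 + 0.0006 × 37.963 + 0.9961 × 39.962
= 0.1187 + 0.0228 + 39.8061 = 39.9476 u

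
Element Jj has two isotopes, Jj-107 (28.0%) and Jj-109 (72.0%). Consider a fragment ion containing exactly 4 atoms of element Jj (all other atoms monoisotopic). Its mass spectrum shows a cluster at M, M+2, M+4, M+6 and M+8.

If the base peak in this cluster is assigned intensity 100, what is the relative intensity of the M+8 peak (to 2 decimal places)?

(0.280 + 0.720)^4 gives M 0.0061, M+2 0.0632, M+4 0.2439, M+6 0.4180, M+8 0.2687; the largest is M+6.
P(M+6) = C(4,3) × 0.280^1 × 0.720^3 = 4 × 0.2800 × 0.373248 = 0.418038 (base)
P(M+8) = C(4,4) × 0.280^0 × 0.720^4 = 1 × 1.0000 × 0.26873856 = 0.268739
Relative intensity = 0.268739 / 0.418038 × 100 = 64.29

64.29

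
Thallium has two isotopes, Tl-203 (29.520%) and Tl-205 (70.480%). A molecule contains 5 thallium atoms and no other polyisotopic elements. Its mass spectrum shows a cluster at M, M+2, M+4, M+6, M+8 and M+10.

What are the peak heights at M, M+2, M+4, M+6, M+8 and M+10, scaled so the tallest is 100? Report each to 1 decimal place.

0.6 : 7.3 : 35.1 : 83.8 : 100.0 : 47.8

The 5 Tl atoms are independent, so intensities follow the terms of (0.29520 + 0.70480)^5.
P(M) = 0.29520^5 = 0.002242
P(M+2) = 5 × 0.29520^4 × 0.70480^1 = 0.026761
P(M+4) = 10 × 0.29520^3 × 0.70480^2 = 0.127785
P(M+6) = 10 × 0.29520^2 × 0.70480^3 = 0.305092
P(M+8) = 5 × 0.29520^1 × 0.70480^4 = 0.364208
P(M+10) = 0.70480^5 = 0.173912
The M+8 peak is largest (0.364208); scaling to 100 gives 0.6 : 7.3 : 35.1 : 83.8 : 100.0 : 47.8.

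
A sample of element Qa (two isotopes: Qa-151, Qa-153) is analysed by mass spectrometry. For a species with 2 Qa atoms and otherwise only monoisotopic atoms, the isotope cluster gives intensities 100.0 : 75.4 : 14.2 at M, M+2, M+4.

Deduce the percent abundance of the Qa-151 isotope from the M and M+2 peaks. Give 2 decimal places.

72.62%

Write p for the Qa-151 fraction. I(M+2)/I(M) = [C(2,1)·p^1·(1−p)] / p^2 = 2·(1−p)/p = 75.4/100.0 = 0.7540
(1−p)/p = 0.7540/2 = 0.3770  ⇒  p = 1/(1 + 0.3770) = 0.7262
Qa-151: 72.62%, Qa-153: 27.38%.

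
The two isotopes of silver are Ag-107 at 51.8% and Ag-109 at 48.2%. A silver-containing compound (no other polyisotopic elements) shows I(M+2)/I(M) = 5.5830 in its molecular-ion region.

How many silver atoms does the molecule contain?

The M+2/M ratio from n Ag atoms is n · q/p = n · 0.482/0.518.
n = 5.5830 × 0.518/0.482 = 6.00 ≈ 6

6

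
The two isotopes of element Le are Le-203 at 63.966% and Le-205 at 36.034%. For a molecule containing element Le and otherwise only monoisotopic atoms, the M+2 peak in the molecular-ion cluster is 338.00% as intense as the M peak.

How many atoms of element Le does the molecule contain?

6

The M+2/M ratio from n Le atoms is n · q/p = n · 0.36034/0.63966.
n = 3.3800 × 0.63966/0.36034 = 6.00 ≈ 6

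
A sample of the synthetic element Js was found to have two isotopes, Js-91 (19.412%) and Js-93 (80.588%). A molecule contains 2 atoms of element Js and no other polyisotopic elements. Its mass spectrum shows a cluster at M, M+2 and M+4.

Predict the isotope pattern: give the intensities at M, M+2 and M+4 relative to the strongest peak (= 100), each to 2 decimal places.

The 2 Js atoms are independent, so intensities follow the terms of (0.19412 + 0.80588)^2.
P(M) = 0.19412^2 = 0.037683
P(M+2) = 2 × 0.19412^1 × 0.80588^1 = 0.312875
P(M+4) = 0.80588^2 = 0.649443
The M+4 peak is largest (0.649443); scaling to 100 gives 5.80 : 48.18 : 100.00.

5.80 : 48.18 : 100.00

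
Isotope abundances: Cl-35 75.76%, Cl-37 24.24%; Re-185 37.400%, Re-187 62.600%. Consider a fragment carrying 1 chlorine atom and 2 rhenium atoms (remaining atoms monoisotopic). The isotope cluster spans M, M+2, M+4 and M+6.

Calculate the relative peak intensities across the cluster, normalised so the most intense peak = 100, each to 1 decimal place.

25.8 : 94.7 : 100.0 : 23.1

Chlorine pattern (n=1): 0.7576 : 0.2424
Rhenium pattern (n=2): 0.139876 : 0.468248 : 0.391876
Convolve the two distributions (both contribute in 2-u steps):
  M: 0.7576×0.139876 = 0.105970
  M+2: 0.7576×0.468248 + 0.2424×0.139876 = 0.388651
  M+4: 0.7576×0.391876 + 0.2424×0.468248 = 0.410389
  M+6: 0.2424×0.391876 = 0.094991
Scale to base peak (0.410389) = 100: 25.8 : 94.7 : 100.0 : 23.1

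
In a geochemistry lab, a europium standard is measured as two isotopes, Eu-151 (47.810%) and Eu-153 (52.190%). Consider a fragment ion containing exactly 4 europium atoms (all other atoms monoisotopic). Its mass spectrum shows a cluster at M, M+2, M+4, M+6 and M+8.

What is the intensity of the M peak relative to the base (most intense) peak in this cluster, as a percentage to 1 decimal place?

14.0%

Term probabilities: M 0.0522, M+2 0.2281, M+4 0.3736, M+6 0.2719, M+8 0.0742. Base peak = M+4.
P(M+4) = C(4,2) × 0.47810^2 × 0.52190^2 = 6 × 0.22857961 × 0.27237961 = 0.373563 (base)
P(M) = C(4,0) × 0.47810^4 × 0.52190^0 = 1 × 0.05224864 × 1.0000 = 0.052249
Relative intensity = 0.052249 / 0.373563 × 100 = 14.0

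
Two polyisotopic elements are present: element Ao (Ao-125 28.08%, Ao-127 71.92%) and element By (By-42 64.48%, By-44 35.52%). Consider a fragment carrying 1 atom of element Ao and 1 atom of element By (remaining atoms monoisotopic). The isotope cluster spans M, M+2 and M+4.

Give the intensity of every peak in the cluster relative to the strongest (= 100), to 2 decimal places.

32.13 : 100.00 : 45.34

Element Ao pattern (n=1): 0.2808 : 0.7192
Element By pattern (n=1): 0.6448 : 0.3552
Convolve the two distributions (both contribute in 2-u steps):
  M: 0.2808×0.6448 = 0.181060
  M+2: 0.2808×0.3552 + 0.7192×0.6448 = 0.563480
  M+4: 0.7192×0.3552 = 0.255460
Scale to base peak (0.563480) = 100: 32.13 : 100.00 : 45.34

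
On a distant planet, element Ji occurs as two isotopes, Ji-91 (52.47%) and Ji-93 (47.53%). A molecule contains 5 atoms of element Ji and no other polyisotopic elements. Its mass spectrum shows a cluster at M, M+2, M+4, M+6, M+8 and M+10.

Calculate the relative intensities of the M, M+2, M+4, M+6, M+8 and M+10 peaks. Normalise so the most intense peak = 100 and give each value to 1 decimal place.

The 5 Ji atoms are independent, so intensities follow the terms of (0.5247 + 0.4753)^5.
P(M) = 0.5247^5 = 0.039770
P(M+2) = 5 × 0.5247^4 × 0.4753^1 = 0.180128
P(M+4) = 10 × 0.5247^3 × 0.4753^2 = 0.326339
P(M+6) = 10 × 0.5247^2 × 0.4753^3 = 0.295614
P(M+8) = 5 × 0.5247^1 × 0.4753^4 = 0.133891
P(M+10) = 0.4753^5 = 0.024257
The M+4 peak is largest (0.326339); scaling to 100 gives 12.2 : 55.2 : 100.0 : 90.6 : 41.0 : 7.4.

12.2 : 55.2 : 100.0 : 90.6 : 41.0 : 7.4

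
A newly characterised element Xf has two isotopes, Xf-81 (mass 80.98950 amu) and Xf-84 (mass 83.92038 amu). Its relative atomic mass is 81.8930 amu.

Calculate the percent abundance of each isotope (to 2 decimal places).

With x = fraction of Xf-81 (so Xf-84 is 1 − x):
80.98950·x + 83.92038·(1 − x) = 81.8930
(80.98950 − 83.92038)·x = 81.8930 − 83.92038
x = -2.02738 / -2.93088 = 0.69173 → 69.17% Xf-81, 30.83% Xf-84.

Xf-81: 69.17%, Xf-84: 30.83%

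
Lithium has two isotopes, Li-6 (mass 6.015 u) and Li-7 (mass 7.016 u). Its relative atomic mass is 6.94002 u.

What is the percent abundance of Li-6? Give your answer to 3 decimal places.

With x = fraction of Li-6 (so Li-7 is 1 − x):
6.015·x + 7.016·(1 − x) = 6.94002
(6.015 − 7.016)·x = 6.94002 − 7.016
x = -0.07598 / -1.001 = 0.07590 → 7.590% Li-6, 92.410% Li-7.

7.590%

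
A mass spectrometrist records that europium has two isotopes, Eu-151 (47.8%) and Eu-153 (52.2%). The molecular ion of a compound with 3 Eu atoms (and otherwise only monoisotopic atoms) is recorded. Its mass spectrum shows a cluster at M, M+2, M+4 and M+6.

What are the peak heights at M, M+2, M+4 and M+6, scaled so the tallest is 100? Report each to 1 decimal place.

28.0 : 91.6 : 100.0 : 36.4

The 3 Eu atoms are independent, so intensities follow the terms of (0.478 + 0.522)^3.
P(M) = 0.478^3 = 0.109215
P(M+2) = 3 × 0.478^2 × 0.522^1 = 0.357806
P(M+4) = 3 × 0.478^1 × 0.522^2 = 0.390742
P(M+6) = 0.522^3 = 0.142237
The M+4 peak is largest (0.390742); scaling to 100 gives 28.0 : 91.6 : 100.0 : 36.4.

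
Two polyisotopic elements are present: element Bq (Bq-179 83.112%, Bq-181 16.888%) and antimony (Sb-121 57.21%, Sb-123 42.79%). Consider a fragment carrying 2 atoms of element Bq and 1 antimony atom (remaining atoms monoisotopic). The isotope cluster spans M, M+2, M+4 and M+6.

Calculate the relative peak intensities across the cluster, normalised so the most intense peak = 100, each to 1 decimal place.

Element Bq pattern (n=2): 0.69076045 : 0.28071909 : 0.02852045
Antimony pattern (n=1): 0.5721 : 0.4279
Convolve the two distributions (both contribute in 2-u steps):
  M: 0.69076045×0.5721 = 0.395184
  M+2: 0.69076045×0.4279 + 0.28071909×0.5721 = 0.456176
  M+4: 0.28071909×0.4279 + 0.02852045×0.5721 = 0.136436
  M+6: 0.02852045×0.4279 = 0.012204
Scale to base peak (0.456176) = 100: 86.6 : 100.0 : 29.9 : 2.7

86.6 : 100.0 : 29.9 : 2.7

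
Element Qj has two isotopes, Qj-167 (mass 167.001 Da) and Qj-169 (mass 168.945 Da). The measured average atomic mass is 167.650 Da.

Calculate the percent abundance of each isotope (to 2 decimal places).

Let x be the fractional abundance of Qj-167; then Qj-169 has abundance 1 − x.
167.001·x + 168.945·(1 − x) = 167.650
(167.001 − 168.945)·x = 167.650 − 168.945
x = -1.295 / -1.944 = 0.66615 → 66.62% Qj-167, 33.38% Qj-169.

Qj-167: 66.62%, Qj-169: 33.38%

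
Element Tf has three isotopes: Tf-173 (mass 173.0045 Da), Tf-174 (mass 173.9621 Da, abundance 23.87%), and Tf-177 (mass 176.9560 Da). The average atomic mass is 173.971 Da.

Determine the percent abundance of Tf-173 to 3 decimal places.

57.456%

The remaining 76.13% is split between Tf-173 (fraction x) and Tf-177 (fraction 0.7613 − x).
Substituting: 173.0045x + 176.9560(0.7613 − x) = 132.44624673
(173.0045 − 176.9560)x = -2.27035607  ⇒  x = 0.57456, y = 0.18674
Tf-173: 57.456%, Tf-177: 18.674%.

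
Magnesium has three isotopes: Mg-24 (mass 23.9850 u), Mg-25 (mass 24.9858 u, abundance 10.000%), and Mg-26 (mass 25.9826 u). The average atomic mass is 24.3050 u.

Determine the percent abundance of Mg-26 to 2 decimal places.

Let x and y be the fractions of Mg-24 and Mg-26. Then x + y = 1 − 0.10000 = 0.90000 and 23.9850x + 25.9826y = 24.3050 − 0.10000×24.9858 = 21.80642.
Substituting: 23.9850x + 25.9826(0.90000 − x) = 21.80642
(23.9850 − 25.9826)x = -1.57792  ⇒  x = 0.78991, y = 0.11009
Mg-24: 78.99%, Mg-26: 11.01%.

11.01%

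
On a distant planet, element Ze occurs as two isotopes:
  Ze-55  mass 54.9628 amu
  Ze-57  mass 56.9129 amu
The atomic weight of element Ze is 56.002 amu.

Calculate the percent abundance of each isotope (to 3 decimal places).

Ze-55: 46.710%, Ze-57: 53.290%

With x = fraction of Ze-55 (so Ze-57 is 1 − x):
54.9628·x + 56.9129·(1 − x) = 56.002
(54.9628 − 56.9129)·x = 56.002 − 56.9129
x = -0.9109 / -1.9501 = 0.46710 → 46.710% Ze-55, 53.290% Ze-57.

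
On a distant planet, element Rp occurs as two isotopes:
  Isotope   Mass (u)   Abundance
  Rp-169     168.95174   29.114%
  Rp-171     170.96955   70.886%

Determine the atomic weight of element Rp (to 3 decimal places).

170.382 u

The abundance-weighted mean is 0.29114 × 168.95174 + 0.70886 × 170.96955
= 49.188610 + 121.193475 = 170.382085 u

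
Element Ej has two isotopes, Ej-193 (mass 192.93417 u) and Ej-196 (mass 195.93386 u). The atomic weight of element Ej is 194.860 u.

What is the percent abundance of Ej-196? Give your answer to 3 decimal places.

With x = fraction of Ej-193 (so Ej-196 is 1 − x):
192.93417·x + 195.93386·(1 − x) = 194.860
(192.93417 − 195.93386)·x = 194.860 − 195.93386
x = -1.07386 / -2.99969 = 0.35799 → 35.799% Ej-193, 64.201% Ej-196.

64.201%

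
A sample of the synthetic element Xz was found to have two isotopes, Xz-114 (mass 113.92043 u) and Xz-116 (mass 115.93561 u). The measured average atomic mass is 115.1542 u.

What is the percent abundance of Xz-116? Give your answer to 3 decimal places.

61.224%

Writing the weighted mean with unknown fraction x of Xz-114:
113.92043·x + 115.93561·(1 − x) = 115.1542
(113.92043 − 115.93561)·x = 115.1542 − 115.93561
x = -0.78141 / -2.01518 = 0.38776 → 38.776% Xz-114, 61.224% Xz-116.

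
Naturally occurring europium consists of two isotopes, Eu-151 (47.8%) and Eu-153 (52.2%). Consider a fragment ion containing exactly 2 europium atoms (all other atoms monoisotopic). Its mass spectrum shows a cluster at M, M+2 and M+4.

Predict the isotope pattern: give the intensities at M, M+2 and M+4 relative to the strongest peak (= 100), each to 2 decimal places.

45.79 : 100.00 : 54.60

The 2 Eu atoms are independent, so intensities follow the terms of (0.478 + 0.522)^2.
P(M) = 0.478^2 = 0.228484
P(M+2) = 2 × 0.478^1 × 0.522^1 = 0.499032
P(M+4) = 0.522^2 = 0.272484
The M+2 peak is largest (0.499032); scaling to 100 gives 45.79 : 100.00 : 54.60.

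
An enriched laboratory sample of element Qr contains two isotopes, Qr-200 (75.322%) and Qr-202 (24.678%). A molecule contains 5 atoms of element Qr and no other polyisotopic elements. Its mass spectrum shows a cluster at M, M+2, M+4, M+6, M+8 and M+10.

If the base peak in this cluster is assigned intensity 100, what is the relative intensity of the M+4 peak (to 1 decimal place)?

65.5

Binomial terms of (0.75322 + 0.24678)^5: M 0.2424, M+2 0.3972, M+4 0.2602, M+6 0.0853, M+8 0.0140, M+10 0.0009 → M+2 is the base peak.
P(M+2) = C(5,1) × 0.75322^4 × 0.24678^1 = 5 × 0.32187509 × 0.24678 = 0.397162 (base)
P(M+4) = C(5,2) × 0.75322^3 × 0.24678^2 = 10 × 0.42733211 × 0.06090037 = 0.260247
Relative intensity = 0.260247 / 0.397162 × 100 = 65.5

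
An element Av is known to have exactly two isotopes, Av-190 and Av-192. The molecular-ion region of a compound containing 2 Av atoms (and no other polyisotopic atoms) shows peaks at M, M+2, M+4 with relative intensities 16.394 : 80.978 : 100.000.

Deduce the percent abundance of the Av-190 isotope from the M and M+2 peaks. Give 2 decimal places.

Let p = fractional abundance of Av-190. I(M+2)/I(M) = [C(2,1)·p^1·(1−p)] / p^2 = 2·(1−p)/p = 80.978/16.394 = 4.9395
(1−p)/p = 4.9395/2 = 2.4697  ⇒  p = 1/(1 + 2.4697) = 0.2882
Av-190: 28.82%, Av-192: 71.18%.

28.82%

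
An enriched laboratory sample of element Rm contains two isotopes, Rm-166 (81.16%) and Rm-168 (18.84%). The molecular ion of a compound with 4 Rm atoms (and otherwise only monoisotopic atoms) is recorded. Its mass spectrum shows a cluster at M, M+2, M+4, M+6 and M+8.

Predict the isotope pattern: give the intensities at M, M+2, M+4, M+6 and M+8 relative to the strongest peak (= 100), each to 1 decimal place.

100.0 : 92.9 : 32.3 : 5.0 : 0.3

The 4 Rm atoms are independent, so intensities follow the terms of (0.8116 + 0.1884)^4.
P(M) = 0.8116^4 = 0.433879
P(M+2) = 4 × 0.8116^3 × 0.1884^1 = 0.402872
P(M+4) = 6 × 0.8116^2 × 0.1884^2 = 0.140280
P(M+6) = 4 × 0.8116^1 × 0.1884^3 = 0.021709
P(M+8) = 0.1884^4 = 0.001260
The M peak is largest (0.433879); scaling to 100 gives 100.0 : 92.9 : 32.3 : 5.0 : 0.3.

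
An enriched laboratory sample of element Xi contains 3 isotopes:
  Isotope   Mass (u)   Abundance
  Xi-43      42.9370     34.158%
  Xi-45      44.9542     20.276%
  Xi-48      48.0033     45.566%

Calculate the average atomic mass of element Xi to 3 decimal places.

Average mass = Σ (abundance × isotope mass) = 0.34158 × 42.9370 + 0.20276 × 44.9542 + 0.45566 × 48.0033
= 14.66642 + 9.11491 + 21.87318 = 45.65451 u

45.655 u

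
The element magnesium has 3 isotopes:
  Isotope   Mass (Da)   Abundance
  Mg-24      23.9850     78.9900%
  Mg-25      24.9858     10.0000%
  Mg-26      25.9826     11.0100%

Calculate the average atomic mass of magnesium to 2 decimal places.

24.31 Da

Weight each isotope mass by its fractional abundance: 0.789900 × 23.9850 + 0.100000 × 24.9858 + 0.110100 × 25.9826
= 18.94575 + 2.49858 + 2.86068 = 24.30501 Da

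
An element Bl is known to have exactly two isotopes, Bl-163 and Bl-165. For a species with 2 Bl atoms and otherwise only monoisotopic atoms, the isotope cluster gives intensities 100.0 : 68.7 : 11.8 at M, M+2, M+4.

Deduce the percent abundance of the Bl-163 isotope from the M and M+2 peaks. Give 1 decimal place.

Write p for the Bl-163 fraction. I(M+2)/I(M) = [C(2,1)·p^1·(1−p)] / p^2 = 2·(1−p)/p = 68.7/100.0 = 0.6870
(1−p)/p = 0.6870/2 = 0.3435  ⇒  p = 1/(1 + 0.3435) = 0.7443
Bl-163: 74.4%, Bl-165: 25.6%.

74.4%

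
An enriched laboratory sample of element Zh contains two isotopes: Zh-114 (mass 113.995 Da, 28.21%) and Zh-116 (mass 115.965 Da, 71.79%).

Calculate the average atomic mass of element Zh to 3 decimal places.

115.409 Da

Average mass = Σ (abundance × isotope mass) = 0.2821 × 113.995 + 0.7179 × 115.965
= 32.1580 + 83.2513 = 115.4093 Da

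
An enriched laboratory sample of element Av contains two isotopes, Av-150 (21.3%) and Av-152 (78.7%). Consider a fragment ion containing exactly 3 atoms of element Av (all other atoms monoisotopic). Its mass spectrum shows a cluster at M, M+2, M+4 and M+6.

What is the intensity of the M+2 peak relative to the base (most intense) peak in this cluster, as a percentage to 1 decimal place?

(0.213 + 0.787)^3 gives M 0.0097, M+2 0.1071, M+4 0.3958, M+6 0.4874; the largest is M+6.
P(M+6) = C(3,3) × 0.213^0 × 0.787^3 = 1 × 1.0000 × 0.4874434 = 0.487443 (base)
P(M+2) = C(3,1) × 0.213^2 × 0.787^1 = 3 × 0.045369 × 0.7870 = 0.107116
Relative intensity = 0.107116 / 0.487443 × 100 = 22.0

22.0%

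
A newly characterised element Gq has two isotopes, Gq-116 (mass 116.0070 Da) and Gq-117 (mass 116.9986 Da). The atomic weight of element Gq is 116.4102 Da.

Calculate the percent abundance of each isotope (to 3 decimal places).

Gq-116: 59.338%, Gq-117: 40.662%

Writing the weighted mean with unknown fraction x of Gq-116:
116.0070·x + 116.9986·(1 − x) = 116.4102
(116.0070 − 116.9986)·x = 116.4102 − 116.9986
x = -0.5884 / -0.9916 = 0.59338 → 59.338% Gq-116, 40.662% Gq-117.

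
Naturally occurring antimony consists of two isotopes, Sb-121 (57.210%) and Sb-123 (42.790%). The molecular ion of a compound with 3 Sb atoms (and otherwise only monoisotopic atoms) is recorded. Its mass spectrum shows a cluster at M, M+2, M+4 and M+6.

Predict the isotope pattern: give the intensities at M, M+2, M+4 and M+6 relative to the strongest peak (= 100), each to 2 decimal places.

Expanding (0.57210 + 0.42790)^3:
P(M) = 0.57210^3 = 0.187247
P(M+2) = 3 × 0.57210^2 × 0.42790^1 = 0.420153
P(M+4) = 3 × 0.57210^1 × 0.42790^2 = 0.314252
P(M+6) = 0.42790^3 = 0.078348
The M+2 peak is largest (0.420153); scaling to 100 gives 44.57 : 100.00 : 74.79 : 18.65.

44.57 : 100.00 : 74.79 : 18.65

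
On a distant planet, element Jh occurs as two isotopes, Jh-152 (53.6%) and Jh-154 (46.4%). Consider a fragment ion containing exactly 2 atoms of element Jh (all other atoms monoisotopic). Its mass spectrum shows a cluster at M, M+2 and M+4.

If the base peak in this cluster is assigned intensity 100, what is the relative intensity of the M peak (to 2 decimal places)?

57.76

(0.536 + 0.464)^2 gives M 0.2873, M+2 0.4974, M+4 0.2153; the largest is M+2.
P(M+2) = C(2,1) × 0.536^1 × 0.464^1 = 2 × 0.5360 × 0.4640 = 0.497408 (base)
P(M) = C(2,0) × 0.536^2 × 0.464^0 = 1 × 0.287296 × 1.0000 = 0.287296
Relative intensity = 0.287296 / 0.497408 × 100 = 57.76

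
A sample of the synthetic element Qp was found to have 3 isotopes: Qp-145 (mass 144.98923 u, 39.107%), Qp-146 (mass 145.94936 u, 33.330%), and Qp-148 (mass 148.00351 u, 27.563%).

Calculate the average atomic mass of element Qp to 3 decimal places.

146.140 u

Ar = Σ fᵢ·mᵢ = 0.39107 × 144.98923 + 0.33330 × 145.94936 + 0.27563 × 148.00351
= 56.700938 + 48.644922 + 40.794207 = 146.140067 u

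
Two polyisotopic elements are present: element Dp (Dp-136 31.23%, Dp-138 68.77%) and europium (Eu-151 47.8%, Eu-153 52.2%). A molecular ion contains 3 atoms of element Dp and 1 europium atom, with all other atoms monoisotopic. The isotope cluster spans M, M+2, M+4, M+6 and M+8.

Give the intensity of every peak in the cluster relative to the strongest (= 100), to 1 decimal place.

3.8 : 29.0 : 81.9 : 100.0 : 43.9

Element Dp pattern (n=3): 0.03045902 : 0.2012168 : 0.44308933 : 0.32523485
Europium pattern (n=1): 0.4780 : 0.5220
Convolve the two distributions (both contribute in 2-u steps):
  M: 0.03045902×0.4780 = 0.014559
  M+2: 0.03045902×0.5220 + 0.2012168×0.4780 = 0.112081
  M+4: 0.2012168×0.5220 + 0.44308933×0.4780 = 0.316832
  M+6: 0.44308933×0.5220 + 0.32523485×0.4780 = 0.386755
  M+8: 0.32523485×0.5220 = 0.169773
Scale to base peak (0.386755) = 100: 3.8 : 29.0 : 81.9 : 100.0 : 43.9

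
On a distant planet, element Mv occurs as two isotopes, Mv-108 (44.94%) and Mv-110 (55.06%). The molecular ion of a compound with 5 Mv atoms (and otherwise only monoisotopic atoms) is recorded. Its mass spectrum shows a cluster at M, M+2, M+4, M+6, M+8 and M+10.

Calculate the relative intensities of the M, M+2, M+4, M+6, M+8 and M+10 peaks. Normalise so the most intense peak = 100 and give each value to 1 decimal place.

5.4 : 33.3 : 81.6 : 100.0 : 61.3 : 15.0

Each Mv atom is independently Mv-108 (p = 0.4494) or Mv-110 (q = 0.5506); the cluster is the binomial expansion (p + q)^5.
P(M) = 0.4494^5 = 0.018330
P(M+2) = 5 × 0.4494^4 × 0.5506^1 = 0.112289
P(M+4) = 10 × 0.4494^3 × 0.5506^2 = 0.275151
P(M+6) = 10 × 0.4494^2 × 0.5506^3 = 0.337112
P(M+8) = 5 × 0.4494^1 × 0.5506^4 = 0.206513
P(M+10) = 0.5506^5 = 0.050604
The M+6 peak is largest (0.337112); scaling to 100 gives 5.4 : 33.3 : 81.6 : 100.0 : 61.3 : 15.0.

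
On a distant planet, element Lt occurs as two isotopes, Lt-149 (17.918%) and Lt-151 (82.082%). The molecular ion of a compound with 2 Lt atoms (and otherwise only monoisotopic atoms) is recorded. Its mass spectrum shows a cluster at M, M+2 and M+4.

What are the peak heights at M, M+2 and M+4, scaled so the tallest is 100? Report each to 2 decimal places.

4.77 : 43.66 : 100.00

Expanding (0.17918 + 0.82082)^2:
P(M) = 0.17918^2 = 0.032105
P(M+2) = 2 × 0.17918^1 × 0.82082^1 = 0.294149
P(M+4) = 0.82082^2 = 0.673745
The M+4 peak is largest (0.673745); scaling to 100 gives 4.77 : 43.66 : 100.00.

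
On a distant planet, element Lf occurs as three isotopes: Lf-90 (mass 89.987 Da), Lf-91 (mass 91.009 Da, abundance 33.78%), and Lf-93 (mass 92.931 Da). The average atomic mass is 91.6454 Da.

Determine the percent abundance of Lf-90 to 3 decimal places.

21.615%

The remaining 66.22% is split between Lf-90 (fraction x) and Lf-93 (fraction 0.6622 − x).
Substituting: 89.987x + 92.931(0.6622 − x) = 60.9025598
(89.987 − 92.931)x = -0.6363484  ⇒  x = 0.21615, y = 0.44605
Lf-90: 21.615%, Lf-93: 44.605%.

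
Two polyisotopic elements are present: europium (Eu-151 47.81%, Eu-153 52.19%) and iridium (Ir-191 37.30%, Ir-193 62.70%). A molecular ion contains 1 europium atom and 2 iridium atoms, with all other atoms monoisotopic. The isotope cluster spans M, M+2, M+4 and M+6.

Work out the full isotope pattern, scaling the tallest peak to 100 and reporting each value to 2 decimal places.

15.40 : 68.56 : 100.00 : 47.49

Europium pattern (n=1): 0.4781 : 0.5219
Iridium pattern (n=2): 0.139129 : 0.467742 : 0.393129
Convolve the two distributions (both contribute in 2-u steps):
  M: 0.4781×0.139129 = 0.066518
  M+2: 0.4781×0.467742 + 0.5219×0.139129 = 0.296239
  M+4: 0.4781×0.393129 + 0.5219×0.467742 = 0.432070
  M+6: 0.5219×0.393129 = 0.205174
Scale to base peak (0.432070) = 100: 15.40 : 68.56 : 100.00 : 47.49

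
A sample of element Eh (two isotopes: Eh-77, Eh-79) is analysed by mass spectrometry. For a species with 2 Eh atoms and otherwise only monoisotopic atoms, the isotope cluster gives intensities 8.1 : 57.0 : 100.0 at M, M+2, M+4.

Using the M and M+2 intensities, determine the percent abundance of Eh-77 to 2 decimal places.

Let p = fractional abundance of Eh-77. I(M+2)/I(M) = [C(2,1)·p^1·(1−p)] / p^2 = 2·(1−p)/p = 57.0/8.1 = 7.0370
(1−p)/p = 7.0370/2 = 3.5185  ⇒  p = 1/(1 + 3.5185) = 0.2213
Eh-77: 22.13%, Eh-79: 77.87%.

22.13%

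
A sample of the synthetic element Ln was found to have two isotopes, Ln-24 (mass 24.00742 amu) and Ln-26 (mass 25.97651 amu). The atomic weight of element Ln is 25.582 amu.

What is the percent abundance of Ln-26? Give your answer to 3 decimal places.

79.965%

Writing the weighted mean with unknown fraction x of Ln-24:
24.00742·x + 25.97651·(1 − x) = 25.582
(24.00742 − 25.97651)·x = 25.582 − 25.97651
x = -0.39451 / -1.96909 = 0.20035 → 20.035% Ln-24, 79.965% Ln-26.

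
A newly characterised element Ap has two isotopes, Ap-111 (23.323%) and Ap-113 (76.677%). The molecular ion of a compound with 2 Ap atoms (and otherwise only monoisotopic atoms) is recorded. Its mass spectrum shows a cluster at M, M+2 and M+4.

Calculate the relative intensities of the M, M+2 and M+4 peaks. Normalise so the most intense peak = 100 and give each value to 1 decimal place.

Each Ap atom is independently Ap-111 (p = 0.23323) or Ap-113 (q = 0.76677); the cluster is the binomial expansion (p + q)^2.
P(M) = 0.23323^2 = 0.054396
P(M+2) = 2 × 0.23323^1 × 0.76677^1 = 0.357668
P(M+4) = 0.76677^2 = 0.587936
The M+4 peak is largest (0.587936); scaling to 100 gives 9.3 : 60.8 : 100.0.

9.3 : 60.8 : 100.0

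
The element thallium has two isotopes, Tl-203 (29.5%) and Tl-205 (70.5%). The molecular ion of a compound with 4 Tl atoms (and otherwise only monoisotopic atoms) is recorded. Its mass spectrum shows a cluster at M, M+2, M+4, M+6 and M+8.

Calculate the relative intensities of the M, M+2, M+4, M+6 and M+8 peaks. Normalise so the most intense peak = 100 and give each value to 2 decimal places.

Expanding (0.295 + 0.705)^4:
P(M) = 0.295^4 = 0.007573
P(M+2) = 4 × 0.295^3 × 0.705^1 = 0.072396
P(M+4) = 6 × 0.295^2 × 0.705^2 = 0.259522
P(M+6) = 4 × 0.295^1 × 0.705^3 = 0.413475
P(M+8) = 0.705^4 = 0.247034
The M+6 peak is largest (0.413475); scaling to 100 gives 1.83 : 17.51 : 62.77 : 100.00 : 59.75.

1.83 : 17.51 : 62.77 : 100.00 : 59.75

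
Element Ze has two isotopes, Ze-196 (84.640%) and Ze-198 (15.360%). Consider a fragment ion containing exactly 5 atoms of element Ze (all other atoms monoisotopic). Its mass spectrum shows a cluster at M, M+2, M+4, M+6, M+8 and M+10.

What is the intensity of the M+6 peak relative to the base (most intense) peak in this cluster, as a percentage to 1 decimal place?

(0.84640 + 0.15360)^5 gives M 0.4344, M+2 0.3942, M+4 0.1431, M+6 0.0260, M+8 0.0024, M+10 0.0001; the largest is M.
P(M) = C(5,0) × 0.84640^5 × 0.15360^0 = 1 × 0.43438845 × 1.0000 = 0.434388 (base)
P(M+6) = C(5,3) × 0.84640^2 × 0.15360^3 = 10 × 0.71639296 × 0.00362388 = 0.025961
Relative intensity = 0.025961 / 0.434388 × 100 = 6.0

6.0%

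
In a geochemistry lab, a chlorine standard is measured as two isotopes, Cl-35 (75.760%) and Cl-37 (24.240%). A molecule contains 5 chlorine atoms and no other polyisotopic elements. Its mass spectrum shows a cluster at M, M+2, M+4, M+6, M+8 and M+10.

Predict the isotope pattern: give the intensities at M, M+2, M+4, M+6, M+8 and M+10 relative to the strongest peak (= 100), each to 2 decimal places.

62.51 : 100.00 : 63.99 : 20.47 : 3.28 : 0.21

The 5 Cl atoms are independent, so intensities follow the terms of (0.75760 + 0.24240)^5.
P(M) = 0.75760^5 = 0.249574
P(M+2) = 5 × 0.75760^4 × 0.24240^1 = 0.399266
P(M+4) = 10 × 0.75760^3 × 0.24240^2 = 0.255497
P(M+6) = 10 × 0.75760^2 × 0.24240^3 = 0.081748
P(M+8) = 5 × 0.75760^1 × 0.24240^4 = 0.013078
P(M+10) = 0.24240^5 = 0.000837
The M+2 peak is largest (0.399266); scaling to 100 gives 62.51 : 100.00 : 63.99 : 20.47 : 3.28 : 0.21.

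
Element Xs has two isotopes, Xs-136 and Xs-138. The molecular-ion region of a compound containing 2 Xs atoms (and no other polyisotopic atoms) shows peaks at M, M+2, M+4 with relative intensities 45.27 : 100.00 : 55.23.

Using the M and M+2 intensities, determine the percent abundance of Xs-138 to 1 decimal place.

52.5%

Let p = fractional abundance of Xs-136. I(M+2)/I(M) = [C(2,1)·p^1·(1−p)] / p^2 = 2·(1−p)/p = 100.00/45.27 = 2.2090
(1−p)/p = 2.2090/2 = 1.1045  ⇒  p = 1/(1 + 1.1045) = 0.4752
Xs-136: 47.5%, Xs-138: 52.5%.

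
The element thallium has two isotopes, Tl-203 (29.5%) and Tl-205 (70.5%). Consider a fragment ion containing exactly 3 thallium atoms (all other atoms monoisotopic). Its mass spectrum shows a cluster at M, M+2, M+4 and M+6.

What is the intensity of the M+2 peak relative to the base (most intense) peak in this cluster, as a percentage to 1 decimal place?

41.8%

Term probabilities: M 0.0257, M+2 0.1841, M+4 0.4399, M+6 0.3504. Base peak = M+4.
P(M+4) = C(3,2) × 0.295^1 × 0.705^2 = 3 × 0.2950 × 0.497025 = 0.439867 (base)
P(M+2) = C(3,1) × 0.295^2 × 0.705^1 = 3 × 0.087025 × 0.7050 = 0.184058
Relative intensity = 0.184058 / 0.439867 × 100 = 41.8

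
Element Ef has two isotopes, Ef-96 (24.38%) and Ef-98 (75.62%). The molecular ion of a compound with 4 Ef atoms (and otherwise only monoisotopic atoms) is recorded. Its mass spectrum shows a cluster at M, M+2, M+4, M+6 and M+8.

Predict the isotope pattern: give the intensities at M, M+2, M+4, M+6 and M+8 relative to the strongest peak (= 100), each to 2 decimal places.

0.84 : 10.39 : 48.36 : 100.00 : 77.54

The 4 Ef atoms are independent, so intensities follow the terms of (0.2438 + 0.7562)^4.
P(M) = 0.2438^4 = 0.003533
P(M+2) = 4 × 0.2438^3 × 0.7562^1 = 0.043833
P(M+4) = 6 × 0.2438^2 × 0.7562^2 = 0.203935
P(M+6) = 4 × 0.2438^1 × 0.7562^3 = 0.421700
P(M+8) = 0.7562^4 = 0.326999
The M+6 peak is largest (0.421700); scaling to 100 gives 0.84 : 10.39 : 48.36 : 100.00 : 77.54.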